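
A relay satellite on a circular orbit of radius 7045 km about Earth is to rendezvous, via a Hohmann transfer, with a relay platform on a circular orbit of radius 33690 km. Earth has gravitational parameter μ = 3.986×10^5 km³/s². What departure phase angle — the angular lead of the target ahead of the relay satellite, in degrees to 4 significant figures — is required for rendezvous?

Semi-major axis of the transfer orbit: a_t = (7045 + 33690)/2 = 20367.5 km.
The half-period of the transfer ellipse is t = π√(a_t³/μ) = 14464.0 s.
Target angular speed ω₂ = √(μ/r₂³) = 1.02098×10^-4 rad/s.
Angle swept by the target during transfer: ω₂·t = 1.4767 rad = 84.61°.
The relay satellite traverses 180° on the transfer ellipse, so the target must lead by 180° − 84.61° = 95.39°.

φ = 95.39°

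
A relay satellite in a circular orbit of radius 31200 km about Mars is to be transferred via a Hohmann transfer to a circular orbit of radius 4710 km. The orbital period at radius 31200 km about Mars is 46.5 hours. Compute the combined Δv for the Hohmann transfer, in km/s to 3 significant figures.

From Kepler's third law T² = 4π²r³/μ at r = 31200 km, T = 46.5 hours = 46.5 × 3600 s = 1.674×10^5 s: μ = 4π²r³/T² = 42787.1 km³/s².
Semi-major axis of the transfer orbit: a_t = (31200 + 4710)/2 = 17955 km.
At r₁ the circular-orbit speed is v₁ = √(μ/r₁) = 1.1711 km/s.
On the transfer ellipse at r₁, vis-viva gives v_a = √[μ(2/r₁ − 1/a_t)] = 0.59979 km/s.
First burn Δv₁ = |v_a − v₁| = 0.5713 km/s.
Circular speed at r₂: v₂ = √(μ/r₂) = 3.0140 km/s.
Transfer-orbit speed at r₂: v_p = √[μ(2/r₂ − 1/a_t)] = 3.9731 km/s.
Second burn Δv₂ = |v₂ − v_p| = 0.9591 km/s.
Total Δv = Δv₁ + Δv₂ = 1.530 km/s.

Δv = 1.53 km/s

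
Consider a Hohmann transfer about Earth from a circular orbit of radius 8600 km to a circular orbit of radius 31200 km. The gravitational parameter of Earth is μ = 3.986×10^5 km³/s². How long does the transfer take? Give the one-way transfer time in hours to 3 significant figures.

Semi-major axis of the transfer orbit: a_t = (8600 + 31200)/2 = 19900 km.
Half the transfer-orbit period gives t = π√(a_t³/μ) = 13970 s.
Converting: 13970 s ÷ 3600 s/hour = 3.88 hours.

t = 3.88 hours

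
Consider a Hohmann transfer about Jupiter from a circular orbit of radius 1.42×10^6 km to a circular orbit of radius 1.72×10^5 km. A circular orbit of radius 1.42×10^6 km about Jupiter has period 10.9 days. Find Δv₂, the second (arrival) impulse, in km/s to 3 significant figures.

Δv₂ = 9.14 km/s

From Kepler's third law T² = 4π²r³/μ at r = 1.42×10^6 km, T = 10.9 days = 10.9 × 86400 s = 9.4176×10^5 s: μ = 4π²r³/T² = 1.27451×10^8 km³/s².
Semi-major axis of the transfer orbit: a_t = (1.420×10^6 + 1.720×10^5)/2 = 7.960×10^5 km.
On the circular orbit at r = 1.720×10^5 km, v_c = √(μ/r) = 27.2212 km/s.
Transfer-orbit speed at the same r (vis-viva, a = a_t): v_t = √[μ(2/r − 1/a_t)] = 36.3576 km/s.
Δv₂ = |v_t − v_c| = |36.3576 − 27.2212| = 9.136 km/s.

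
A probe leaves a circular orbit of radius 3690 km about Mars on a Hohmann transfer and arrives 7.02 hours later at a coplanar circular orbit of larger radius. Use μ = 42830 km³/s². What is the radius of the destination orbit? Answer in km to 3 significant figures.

Transfer time t = 7.02 hours = 25272 s, and t = π√(a_t³/μ).
So a_t = (μ t²/π²)^(1/3) = (42830 × (25272)² / π²)^(1/3) = 14047 km.
Since a_t = (r₁ + r₂)/2, r₂ = 2a_t − r₁ = 2×14047 − 3690 = 24404 km.

r₂ = 24400 km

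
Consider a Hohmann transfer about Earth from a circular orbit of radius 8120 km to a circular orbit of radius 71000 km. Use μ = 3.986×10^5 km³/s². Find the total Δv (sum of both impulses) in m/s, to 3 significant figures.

Δv = 3680 m/s

Transfer-ellipse semi-major axis a_t = (r₁ + r₂)/2 = (8120 + 71000)/2 = 39560 km.
Circular speed at r₁: v₁ = √(μ/r₁) = √(3.986×10^5/8120) = 7.006 km/s.
On the transfer ellipse at r₁, v² = μ(2/r − 1/a) gives v_p = √[μ(2/r₁ − 1/a_t)] = 9.386 km/s.
First burn Δv₁ = |v_p − v₁| = 2.380 km/s.
At r₂, v₂ = √(μ/r₂) = 2.369 km/s.
Transfer-orbit speed at r₂: v_a = √[μ(2/r₂ − 1/a_t)] = 1.073 km/s.
Second burn Δv₂ = |v₂ − v_a| = 1.296 km/s.
Δv = Δv₁ + Δv₂ = 2.380 + 1.296 = 3.676 km/s.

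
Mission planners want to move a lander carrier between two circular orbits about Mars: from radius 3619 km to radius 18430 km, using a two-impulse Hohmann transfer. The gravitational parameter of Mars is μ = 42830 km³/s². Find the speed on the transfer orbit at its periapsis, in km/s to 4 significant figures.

v = 4.448 km/s

Transfer-ellipse semi-major axis a_t = (r₁ + r₂)/2 = (3619 + 18430)/2 = 11024.5 km.
The periapsis of the transfer ellipse is at r = 3619 km.
Applying v² = μ(2/r − 1/a_t): v = 4.448 km/s.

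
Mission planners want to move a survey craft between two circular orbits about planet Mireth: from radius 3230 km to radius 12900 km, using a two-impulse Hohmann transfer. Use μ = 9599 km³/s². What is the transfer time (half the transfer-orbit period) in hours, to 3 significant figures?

Semi-major axis of the transfer orbit: a_t = (3230 + 12900)/2 = 8065 km.
By Kepler's third law the transfer-orbit period is T = 2π√(a_t³/μ), so t = T/2 = 23220 s.
Converting: 23220 s ÷ 3600 s/hour = 6.45 hours.

t = 6.45 hours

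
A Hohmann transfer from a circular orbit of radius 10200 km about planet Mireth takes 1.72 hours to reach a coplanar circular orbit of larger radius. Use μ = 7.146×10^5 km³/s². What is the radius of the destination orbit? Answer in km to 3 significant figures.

r₂ = 17900 km

Transfer time t = 1.72 hours = 6192 s, and t = π√(a_t³/μ).
So a_t = (μ t²/π²)^(1/3) = (7.146×10^5 × (6192)² / π²)^(1/3) = 14054 km.
Since a_t = (r₁ + r₂)/2, r₂ = 2a_t − r₁ = 2×14054 − 10200 = 17908 km.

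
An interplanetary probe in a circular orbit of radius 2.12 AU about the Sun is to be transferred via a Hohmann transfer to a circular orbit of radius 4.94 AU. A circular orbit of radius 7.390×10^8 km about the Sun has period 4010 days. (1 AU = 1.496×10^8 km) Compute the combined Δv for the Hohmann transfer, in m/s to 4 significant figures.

Δv = 6759 m/s

From Kepler's third law T² = 4π²r³/μ at r = 7.390×10^8 km, T = 4010 days = 4010 × 86400 s = 3.46464×10^8 s: μ = 4π²r³/T² = 1.32732×10^11 km³/s².
In km: r₁ = 2.12 × 1.496×10^8 = 3.17152×10^8 km; r₂ = 4.94 × 1.496×10^8 = 7.39024×10^8 km.
Transfer-ellipse semi-major axis a_t = (r₁ + r₂)/2 = (3.17152×10^8 + 7.39024×10^8)/2 = 5.28088×10^8 km.
At r₁ the circular-orbit speed is v₁ = √(μ/r₁) = 20.458 km/s.
On the transfer ellipse at r₁, vis-viva gives v_p = √[μ(2/r₁ − 1/a_t)] = 24.201 km/s.
First burn Δv₁ = |v_p − v₁| = 3.743 km/s.
At r₂, v₂ = √(μ/r₂) = 13.402 km/s.
Transfer-orbit speed at r₂: v_a = √[μ(2/r₂ − 1/a_t)] = 10.386 km/s.
Second burn Δv₂ = |v₂ − v_a| = 3.016 km/s.
Total Δv = Δv₁ + Δv₂ = 6.759 km/s.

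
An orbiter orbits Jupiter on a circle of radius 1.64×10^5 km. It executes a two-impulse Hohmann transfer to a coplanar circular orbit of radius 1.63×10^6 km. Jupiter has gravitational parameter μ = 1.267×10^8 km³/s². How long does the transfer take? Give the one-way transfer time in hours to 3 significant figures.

t = 65.9 hours

Semi-major axis of the transfer orbit: a_t = (1.640×10^5 + 1.630×10^6)/2 = 8.970×10^5 km.
By Kepler's third law the transfer-orbit period is T = 2π√(a_t³/μ), so t = T/2 = 2.371×10^5 s.
Converting: 2.371×10^5 s ÷ 3600 s/hour = 65.9 hours.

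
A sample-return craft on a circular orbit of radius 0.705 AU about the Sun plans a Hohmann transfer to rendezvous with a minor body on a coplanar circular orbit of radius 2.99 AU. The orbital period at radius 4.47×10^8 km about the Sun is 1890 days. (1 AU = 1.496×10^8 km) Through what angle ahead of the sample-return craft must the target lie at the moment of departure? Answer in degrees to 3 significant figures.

From Kepler's third law T² = 4π²r³/μ at r = 4.47×10^8 km, T = 1890 days = 1890 × 86400 s = 1.63296×10^8 s: μ = 4π²r³/T² = 1.32230×10^11 km³/s².
In km: r₁ = 0.705 × 1.496×10^8 = 1.05468×10^8 km; r₂ = 2.99 × 1.496×10^8 = 4.47304×10^8 km.
Transfer-ellipse semi-major axis a_t = (r₁ + r₂)/2 = (1.05468×10^8 + 4.47304×10^8)/2 = 2.76386×10^8 km.
The half-period of the transfer ellipse is t = π√(a_t³/μ) = 3.970×10^7 s.
Target angular speed ω₂ = √(μ/r₂³) = 3.844×10^-8 rad/s.
Angle swept by the target during transfer: ω₂·t = 1.526 rad = 87.43°.
The sample-return craft traverses 180° on the transfer ellipse, so the target must lead by 180° − 87.43° = 92.6°.

φ = 92.6°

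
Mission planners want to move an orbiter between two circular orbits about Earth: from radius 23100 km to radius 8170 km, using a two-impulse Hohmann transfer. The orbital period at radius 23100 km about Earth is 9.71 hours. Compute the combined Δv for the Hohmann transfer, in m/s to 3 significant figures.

Δv = 2660 m/s

From Kepler's third law T² = 4π²r³/μ at r = 23100 km, T = 9.71 hours = 9.71 × 3600 s = 34956 s: μ = 4π²r³/T² = 3.98247×10^5 km³/s².
The Hohmann ellipse has a_t = (r₁ + r₂)/2 = 15635 km.
Circular speed at r₁: v₁ = √(μ/r₁) = √(3.98247×10^5/23100) = 4.15212 km/s.
On the transfer ellipse at r₁, vis-viva gives v_a = √[μ(2/r₁ − 1/a_t)] = 3.00146 km/s.
First burn Δv₁ = |v_a − v₁| = 1.1507 km/s.
Circular speed at r₂: v₂ = √(μ/r₂) = 6.9818 km/s.
Transfer-orbit speed at r₂: v_p = √[μ(2/r₂ − 1/a_t)] = 8.4864 km/s.
Second burn Δv₂ = |v₂ − v_p| = 1.5046 km/s.
Total Δv = Δv₁ + Δv₂ = 2.655 km/s.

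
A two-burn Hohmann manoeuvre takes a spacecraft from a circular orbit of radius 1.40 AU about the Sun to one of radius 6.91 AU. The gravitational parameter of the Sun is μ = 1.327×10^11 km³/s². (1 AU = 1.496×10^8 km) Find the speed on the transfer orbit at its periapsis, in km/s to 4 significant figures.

In km: r₁ = 1.40 × 1.496×10^8 = 2.0944×10^8 km; r₂ = 6.91 × 1.496×10^8 = 1.033736×10^9 km.
Transfer-ellipse semi-major axis a_t = (r₁ + r₂)/2 = (2.0944×10^8 + 1.033736×10^9)/2 = 6.21588×10^8 km.
At periapsis, r = 2.0944×10^8 km.
From the vis-viva equation, v = √[μ(2/r − 1/a_t)] = 32.46 km/s.

v = 32.46 km/s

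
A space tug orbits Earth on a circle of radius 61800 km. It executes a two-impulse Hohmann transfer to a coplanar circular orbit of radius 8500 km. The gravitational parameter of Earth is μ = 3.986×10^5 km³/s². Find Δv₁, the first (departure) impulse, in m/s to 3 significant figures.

Δv₁ = 1290 m/s

The Hohmann ellipse has a_t = (r₁ + r₂)/2 = 35150 km.
On the circular orbit at r = 61800 km, v_c = √(μ/r) = 2.540 km/s.
Vis-viva on the transfer ellipse at r = 61800 km gives v_t = √[μ(2/r − 1/a_t)] = 1.249 km/s.
Δv₁ = |v_t − v_c| = |1.249 − 2.540| = 1.291 km/s.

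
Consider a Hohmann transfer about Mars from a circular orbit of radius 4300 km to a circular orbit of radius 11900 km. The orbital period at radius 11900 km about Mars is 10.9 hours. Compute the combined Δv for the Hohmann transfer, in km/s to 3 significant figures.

Δv = 1.19 km/s

From Kepler's third law T² = 4π²r³/μ at r = 11900 km, T = 10.9 hours = 10.9 × 3600 s = 39240 s: μ = 4π²r³/T² = 43205.9 km³/s².
The Hohmann ellipse has a_t = (r₁ + r₂)/2 = 8100 km.
Circular speed at r₁: v₁ = √(μ/r₁) = √(43205.9/4300) = 3.1698 km/s.
On the transfer ellipse at r₁, vis-viva gives v_p = √[μ(2/r₁ − 1/a_t)] = 3.8421 km/s.
First burn Δv₁ = |v_p − v₁| = 0.6723 km/s.
At r₂, v₂ = √(μ/r₂) = 1.90545 km/s.
Transfer-orbit speed at r₂: v_a = √[μ(2/r₂ − 1/a_t)] = 1.38832 km/s.
Second burn Δv₂ = |v₂ − v_a| = 0.5171 km/s.
Total Δv = Δv₁ + Δv₂ = 1.189 km/s.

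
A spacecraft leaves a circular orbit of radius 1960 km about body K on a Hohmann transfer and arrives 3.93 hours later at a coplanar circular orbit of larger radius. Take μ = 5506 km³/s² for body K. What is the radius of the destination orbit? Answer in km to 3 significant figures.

Transfer time t = 3.93 hours = 14148 s, and t = π√(a_t³/μ).
So a_t = (μ t²/π²)^(1/3) = (5506 × (14148)² / π²)^(1/3) = 4815.5 km.
Since a_t = (r₁ + r₂)/2, r₂ = 2a_t − r₁ = 2×4815.5 − 1960 = 7671 km.

r₂ = 7670 km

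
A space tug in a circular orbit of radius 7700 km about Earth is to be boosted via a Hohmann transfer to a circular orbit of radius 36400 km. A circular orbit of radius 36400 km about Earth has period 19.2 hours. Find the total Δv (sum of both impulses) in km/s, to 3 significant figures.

Δv = 3.40 km/s

From Kepler's third law T² = 4π²r³/μ at r = 36400 km, T = 19.2 hours = 19.2 × 3600 s = 69120 s: μ = 4π²r³/T² = 3.98526×10^5 km³/s².
Transfer-ellipse semi-major axis a_t = (r₁ + r₂)/2 = (7700 + 36400)/2 = 22050 km.
Circular speed at r₁: v₁ = √(μ/r₁) = √(3.98526×10^5/7700) = 7.194 km/s.
On the transfer ellipse at r₁, vis-viva equation gives v_p = √[μ(2/r₁ − 1/a_t)] = 9.243 km/s.
First burn Δv₁ = |v_p − v₁| = 2.049 km/s.
Circular speed at r₂: v₂ = √(μ/r₂) = 3.309 km/s.
Transfer-orbit speed at r₂: v_a = √[μ(2/r₂ − 1/a_t)] = 1.955 km/s.
Second burn Δv₂ = |v₂ − v_a| = 1.354 km/s.
Δv = Δv₁ + Δv₂ = 2.049 + 1.354 = 3.403 km/s.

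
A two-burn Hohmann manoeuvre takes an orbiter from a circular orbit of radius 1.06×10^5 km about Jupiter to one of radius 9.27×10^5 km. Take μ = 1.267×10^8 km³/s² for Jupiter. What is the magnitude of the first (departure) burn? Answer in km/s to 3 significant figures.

Δv₁ = 11.7 km/s

Semi-major axis of the transfer orbit: a_t = (1.060×10^5 + 9.270×10^5)/2 = 5.165×10^5 km.
Circular speed at r = 1.060×10^5 km: v_c = √(μ/r) = 34.573 km/s.
Vis-viva on the transfer ellipse at r = 1.060×10^5 km gives v_t = √[μ(2/r − 1/a_t)] = 46.317 km/s.
Δv₁ = |v_t − v_c| = |46.317 − 34.573| = 11.74 km/s.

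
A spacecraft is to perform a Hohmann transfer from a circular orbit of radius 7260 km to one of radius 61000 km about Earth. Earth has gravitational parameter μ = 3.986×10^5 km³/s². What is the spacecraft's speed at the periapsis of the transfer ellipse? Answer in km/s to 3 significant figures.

Transfer-ellipse semi-major axis a_t = (r₁ + r₂)/2 = (7260 + 61000)/2 = 34130 km.
At periapsis, r = 7260 km.
Vis-viva: v = √[μ(2/r − 1/a_t)] = √[3.986×10^5 × (2/7260 − 1/34130)] = 9.906 km/s.

v = 9.91 km/s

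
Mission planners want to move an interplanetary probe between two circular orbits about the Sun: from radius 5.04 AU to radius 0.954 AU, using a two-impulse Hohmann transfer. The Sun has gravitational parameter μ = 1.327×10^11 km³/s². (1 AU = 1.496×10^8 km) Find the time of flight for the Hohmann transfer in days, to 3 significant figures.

In km: r₁ = 5.04 × 1.496×10^8 = 7.53984×10^8 km; r₂ = 0.954 × 1.496×10^8 = 1.427184×10^8 km.
Semi-major axis of the transfer orbit: a_t = (7.53984×10^8 + 1.427184×10^8)/2 = 4.483512×10^8 km.
Half the transfer-orbit period gives t = π√(a_t³/μ) = 8.187×10^7 s.
Converting: 8.187×10^7 s ÷ 86400 s/day = 948 days.

t = 948 days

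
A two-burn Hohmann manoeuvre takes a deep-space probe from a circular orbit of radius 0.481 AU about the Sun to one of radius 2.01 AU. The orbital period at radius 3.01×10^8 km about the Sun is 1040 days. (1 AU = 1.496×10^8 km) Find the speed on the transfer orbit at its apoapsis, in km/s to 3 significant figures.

v = 13.1 km/s

From Kepler's third law T² = 4π²r³/μ at r = 3.01×10^8 km, T = 1040 days = 1040 × 86400 s = 8.9856×10^7 s: μ = 4π²r³/T² = 1.33341×10^11 km³/s².
In km: r₁ = 0.481 × 1.496×10^8 = 7.19576×10^7 km; r₂ = 2.01 × 1.496×10^8 = 3.00696×10^8 km.
Semi-major axis of the transfer orbit: a_t = (7.19576×10^7 + 3.00696×10^8)/2 = 1.863268×10^8 km.
The apoapsis of the transfer ellipse is at r = 3.00696×10^8 km.
Applying v² = μ(2/r − 1/a_t): v = 13.09 km/s.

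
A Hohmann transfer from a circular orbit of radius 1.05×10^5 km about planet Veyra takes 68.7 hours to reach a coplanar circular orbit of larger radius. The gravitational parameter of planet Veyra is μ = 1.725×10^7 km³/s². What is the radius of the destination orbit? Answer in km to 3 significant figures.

r₂ = 8.44×10^5 km

Transfer time t = 68.7 hours = 2.4732×10^5 s, and t = π√(a_t³/μ).
So a_t = (μ t²/π²)^(1/3) = (1.725×10^7 × (2.4732×10^5)² / π²)^(1/3) = 4.7461×10^5 km.
Since a_t = (r₁ + r₂)/2, r₂ = 2a_t − r₁ = 2×4.7461×10^5 − 1.050×10^5 = 8.4422×10^5 km.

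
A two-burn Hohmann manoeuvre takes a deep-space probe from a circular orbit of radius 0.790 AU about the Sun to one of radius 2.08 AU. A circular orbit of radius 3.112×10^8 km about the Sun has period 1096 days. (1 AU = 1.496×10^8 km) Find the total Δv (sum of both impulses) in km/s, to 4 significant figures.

From Kepler's third law T² = 4π²r³/μ at r = 3.112×10^8 km, T = 1096 days = 1096 × 86400 s = 9.46944×10^7 s: μ = 4π²r³/T² = 1.32687×10^11 km³/s².
In km: r₁ = 0.790 × 1.496×10^8 = 1.18184×10^8 km; r₂ = 2.08 × 1.496×10^8 = 3.11168×10^8 km.
The Hohmann ellipse has a_t = (r₁ + r₂)/2 = 2.14676×10^8 km.
Circular speed at r₁: v₁ = √(μ/r₁) = √(1.32687×10^11/1.18184×10^8) = 33.50701 km/s.
On the transfer ellipse at r₁, vis-viva gives v_p = √[μ(2/r₁ − 1/a_t)] = 40.34050 km/s.
First burn Δv₁ = |v_p − v₁| = 6.833 km/s.
At r₂, v₂ = √(μ/r₂) = 20.650 km/s.
Transfer-orbit speed at r₂: v_a = √[μ(2/r₂ − 1/a_t)] = 15.322 km/s.
Second burn Δv₂ = |v₂ − v_a| = 5.328 km/s.
Total Δv = Δv₁ + Δv₂ = 12.16 km/s.

Δv = 12.16 km/s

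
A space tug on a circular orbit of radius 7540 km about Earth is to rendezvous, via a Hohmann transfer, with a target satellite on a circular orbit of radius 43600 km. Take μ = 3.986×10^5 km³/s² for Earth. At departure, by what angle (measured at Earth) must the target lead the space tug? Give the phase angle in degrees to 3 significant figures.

φ = 99.2°

Transfer-ellipse semi-major axis a_t = (r₁ + r₂)/2 = (7540 + 43600)/2 = 25570 km.
Transfer time t = π√(a_t³/μ) = 20350 s.
Target angular speed ω₂ = √(μ/r₂³) = 6.935×10^-5 rad/s.
Angle swept by the target during transfer: ω₂·t = 1.411 rad = 80.84°.
The space tug traverses 180° on the transfer ellipse, so the target must lead by 180° − 80.84° = 99.2°.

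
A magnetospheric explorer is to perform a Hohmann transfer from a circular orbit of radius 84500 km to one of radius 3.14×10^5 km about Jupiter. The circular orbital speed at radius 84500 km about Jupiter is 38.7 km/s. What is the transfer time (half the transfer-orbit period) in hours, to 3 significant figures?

From the circular-orbit relation v² = μ/r at r = 84500 km: μ = v²r = (38.7)² × 84500 = 1.26555×10^8 km³/s².
Transfer-ellipse semi-major axis a_t = (r₁ + r₂)/2 = (84500 + 3.140×10^5)/2 = 1.9925×10^5 km.
Transfer time t = π√(a_t³/μ) = π√((1.9925×10^5)³ / 1.26555×10^8) = 24840 s.
Converting: 24840 s ÷ 3600 s/hour = 6.90 hours.

t = 6.90 hours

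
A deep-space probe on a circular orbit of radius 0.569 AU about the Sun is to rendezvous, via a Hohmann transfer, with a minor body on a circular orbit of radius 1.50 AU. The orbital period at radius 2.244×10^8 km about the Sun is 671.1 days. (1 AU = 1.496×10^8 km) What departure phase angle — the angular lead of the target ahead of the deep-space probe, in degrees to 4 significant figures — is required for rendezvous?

φ = 76.91°

From Kepler's third law T² = 4π²r³/μ at r = 2.244×10^8 km, T = 671.1 days = 671.1 × 86400 s = 5.798304×10^7 s: μ = 4π²r³/T² = 1.32686×10^11 km³/s².
In km: r₁ = 0.569 × 1.496×10^8 = 8.51224×10^7 km; r₂ = 1.50 × 1.496×10^8 = 2.244×10^8 km.
Transfer-ellipse semi-major axis a_t = (r₁ + r₂)/2 = (8.51224×10^7 + 2.244×10^8)/2 = 1.547612×10^8 km.
The half-period of the transfer ellipse is t = π√(a_t³/μ) = 1.6605×10^7 s.
The target's mean motion on its circular orbit is ω₂ = √(μ/r₂³) = 1.0836×10^-7 rad/s.
Angle swept by the target during transfer: ω₂·t = 1.7993 rad = 103.09°.
The deep-space probe traverses 180° on the transfer ellipse, so the target must lead by 180° − 103.09° = 76.91°.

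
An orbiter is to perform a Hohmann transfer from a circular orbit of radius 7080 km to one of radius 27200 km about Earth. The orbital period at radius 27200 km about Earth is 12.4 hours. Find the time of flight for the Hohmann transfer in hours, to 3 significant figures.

From Kepler's third law T² = 4π²r³/μ at r = 27200 km, T = 12.4 hours = 12.4 × 3600 s = 44640 s: μ = 4π²r³/T² = 3.98674×10^5 km³/s².
Semi-major axis of the transfer orbit: a_t = (7080 + 27200)/2 = 17140 km.
Half the transfer-orbit period gives t = π√(a_t³/μ) = 11160 s.
Converting: 11160 s ÷ 3600 s/hour = 3.10 hours.

t = 3.10 hours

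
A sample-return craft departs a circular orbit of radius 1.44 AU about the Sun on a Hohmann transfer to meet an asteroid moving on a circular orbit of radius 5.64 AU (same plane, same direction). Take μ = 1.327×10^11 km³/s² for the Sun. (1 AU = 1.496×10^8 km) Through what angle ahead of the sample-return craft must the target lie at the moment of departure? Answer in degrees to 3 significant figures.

In km: r₁ = 1.44 × 1.496×10^8 = 2.15424×10^8 km; r₂ = 5.64 × 1.496×10^8 = 8.43744×10^8 km.
Transfer-ellipse semi-major axis a_t = (r₁ + r₂)/2 = (2.15424×10^8 + 8.43744×10^8)/2 = 5.29584×10^8 km.
The half-period of the transfer ellipse is t = π√(a_t³/μ) = 1.05103×10^8 s.
Target angular speed ω₂ = √(μ/r₂³) = 1.48634×10^-8 rad/s.
Angle swept by the target during transfer: ω₂·t = 1.5622 rad = 89.51°.
Arrival is 180° from departure on the ellipse, so φ = 180° − 89.51° = 90.5°.

φ = 90.5°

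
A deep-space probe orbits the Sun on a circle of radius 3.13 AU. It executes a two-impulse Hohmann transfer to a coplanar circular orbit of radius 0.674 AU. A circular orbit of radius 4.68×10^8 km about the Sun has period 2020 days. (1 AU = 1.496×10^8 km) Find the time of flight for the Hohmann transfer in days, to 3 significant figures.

From Kepler's third law T² = 4π²r³/μ at r = 4.68×10^8 km, T = 2020 days = 2020 × 86400 s = 1.74528×10^8 s: μ = 4π²r³/T² = 1.32852×10^11 km³/s².
In km: r₁ = 3.13 × 1.496×10^8 = 4.68248×10^8 km; r₂ = 0.674 × 1.496×10^8 = 1.008304×10^8 km.
Transfer-ellipse semi-major axis a_t = (r₁ + r₂)/2 = (4.68248×10^8 + 1.008304×10^8)/2 = 2.845392×10^8 km.
By Kepler's third law the transfer-orbit period is T = 2π√(a_t³/μ), so t = T/2 = 4.137×10^7 s.
Converting: 4.137×10^7 s ÷ 86400 s/day = 479 days.

t = 479 days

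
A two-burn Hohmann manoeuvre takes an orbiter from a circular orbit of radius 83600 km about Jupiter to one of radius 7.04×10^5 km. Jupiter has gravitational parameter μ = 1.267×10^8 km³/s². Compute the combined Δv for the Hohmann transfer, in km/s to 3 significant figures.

Δv = 20.4 km/s

The Hohmann ellipse has a_t = (r₁ + r₂)/2 = 3.938×10^5 km.
At r₁ the circular-orbit speed is v₁ = √(μ/r₁) = 38.9301 km/s.
On the transfer ellipse at r₁, v² = μ(2/r − 1/a) gives v_p = √[μ(2/r₁ − 1/a_t)] = 52.0515 km/s.
First burn Δv₁ = |v_p − v₁| = 13.121 km/s.
Circular speed at r₂: v₂ = √(μ/r₂) = 13.4153 km/s.
Transfer-orbit speed at r₂: v_a = √[μ(2/r₂ − 1/a_t)] = 6.18112 km/s.
Second burn Δv₂ = |v₂ − v_a| = 7.2342 km/s.
Δv = Δv₁ + Δv₂ = 13.121 + 7.2342 = 20.36 km/s.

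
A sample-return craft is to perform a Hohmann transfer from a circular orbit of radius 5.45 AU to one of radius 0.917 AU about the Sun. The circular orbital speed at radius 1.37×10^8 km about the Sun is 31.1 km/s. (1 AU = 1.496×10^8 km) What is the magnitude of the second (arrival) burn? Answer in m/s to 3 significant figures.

From the circular-orbit relation v² = μ/r at r = 1.37×10^8 km: μ = v²r = (31.1)² × 1.37×10^8 = 1.32508×10^11 km³/s².
In km: r₁ = 5.45 × 1.496×10^8 = 8.1532×10^8 km; r₂ = 0.917 × 1.496×10^8 = 1.371832×10^8 km.
Transfer-ellipse semi-major axis a_t = (r₁ + r₂)/2 = (8.1532×10^8 + 1.371832×10^8)/2 = 4.762516×10^8 km.
On the circular orbit at r = 1.371832×10^8 km, v_c = √(μ/r) = 31.0792 km/s.
Vis-viva on the transfer ellipse at r = 1.371832×10^8 km gives v_t = √[μ(2/r − 1/a_t)] = 40.6646 km/s.
Δv₂ = |v_t − v_c| = |40.6646 − 31.0792| = 9.585 km/s.

Δv₂ = 9590 m/s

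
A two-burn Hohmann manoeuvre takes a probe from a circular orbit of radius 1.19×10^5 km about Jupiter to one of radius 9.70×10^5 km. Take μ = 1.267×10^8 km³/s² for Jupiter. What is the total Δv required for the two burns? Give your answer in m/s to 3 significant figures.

Transfer-ellipse semi-major axis a_t = (r₁ + r₂)/2 = (1.190×10^5 + 9.700×10^5)/2 = 5.445×10^5 km.
Circular speed at r₁: v₁ = √(μ/r₁) = √(1.267×10^8/1.190×10^5) = 32.63 km/s.
Transfer-orbit speed at r₁ (v² = μ(2/r − 1/a)): v_p = √[μ(2/r₁ − 1/a_t)] = 43.55 km/s.
First burn Δv₁ = |v_p − v₁| = 10.92 km/s.
Circular speed at r₂: v₂ = √(μ/r₂) = 11.429 km/s.
Transfer-orbit speed at r₂: v_a = √[μ(2/r₂ − 1/a_t)] = 5.3429 km/s.
Second burn Δv₂ = |v₂ − v_a| = 6.086 km/s.
Δv = Δv₁ + Δv₂ = 10.92 + 6.086 = 17.01 km/s.

Δv = 17000 m/s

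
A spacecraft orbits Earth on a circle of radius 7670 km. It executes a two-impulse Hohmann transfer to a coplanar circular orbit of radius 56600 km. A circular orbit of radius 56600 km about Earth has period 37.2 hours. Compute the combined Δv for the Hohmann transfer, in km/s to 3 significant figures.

From Kepler's third law T² = 4π²r³/μ at r = 56600 km, T = 37.2 hours = 37.2 × 3600 s = 1.3392×10^5 s: μ = 4π²r³/T² = 3.99133×10^5 km³/s².
Transfer-ellipse semi-major axis a_t = (r₁ + r₂)/2 = (7670 + 56600)/2 = 32135 km.
Circular speed at r₁: v₁ = √(μ/r₁) = √(3.99133×10^5/7670) = 7.214 km/s.
Transfer-orbit speed at r₁ (v² = μ(2/r − 1/a)): v_p = √[μ(2/r₁ − 1/a_t)] = 9.574 km/s.
First burn Δv₁ = |v_p − v₁| = 2.360 km/s.
Circular speed at r₂: v₂ = √(μ/r₂) = 2.6555 km/s.
Transfer-orbit speed at r₂: v_a = √[μ(2/r₂ − 1/a_t)] = 1.2974 km/s.
Second burn Δv₂ = |v₂ − v_a| = 1.358 km/s.
Total Δv = Δv₁ + Δv₂ = 3.718 km/s.

Δv = 3.72 km/s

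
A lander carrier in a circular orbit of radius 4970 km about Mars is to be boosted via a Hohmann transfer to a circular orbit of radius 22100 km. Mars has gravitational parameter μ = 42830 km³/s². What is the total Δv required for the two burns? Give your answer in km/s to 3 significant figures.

Δv = 1.36 km/s

Transfer-ellipse semi-major axis a_t = (r₁ + r₂)/2 = (4970 + 22100)/2 = 13535 km.
Circular speed at r₁: v₁ = √(μ/r₁) = √(42830/4970) = 2.9356 km/s.
On the transfer ellipse at r₁, vis-viva gives v_p = √[μ(2/r₁ − 1/a_t)] = 3.7511 km/s.
First burn Δv₁ = |v_p − v₁| = 0.8155 km/s.
At r₂, v₂ = √(μ/r₂) = 1.3921 km/s.
Transfer-orbit speed at r₂: v_a = √[μ(2/r₂ − 1/a_t)] = 0.84358 km/s.
Second burn Δv₂ = |v₂ − v_a| = 0.5485 km/s.
Δv = Δv₁ + Δv₂ = 0.8155 + 0.5485 = 1.364 km/s.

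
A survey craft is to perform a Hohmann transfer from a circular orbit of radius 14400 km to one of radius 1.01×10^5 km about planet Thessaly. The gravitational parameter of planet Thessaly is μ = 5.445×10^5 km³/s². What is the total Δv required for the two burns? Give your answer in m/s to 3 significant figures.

Δv = 3150 m/s

Semi-major axis of the transfer orbit: a_t = (14400 + 1.010×10^5)/2 = 57700 km.
At r₁ the circular-orbit speed is v₁ = √(μ/r₁) = 6.1492 km/s.
On the transfer ellipse at r₁, vis-viva gives v_p = √[μ(2/r₁ − 1/a_t)] = 8.1356 km/s.
First burn Δv₁ = |v_p − v₁| = 1.986 km/s.
At r₂, v₂ = √(μ/r₂) = 2.322 km/s.
Transfer-orbit speed at r₂: v_a = √[μ(2/r₂ − 1/a_t)] = 1.160 km/s.
Second burn Δv₂ = |v₂ − v_a| = 1.162 km/s.
Δv = Δv₁ + Δv₂ = 1.986 + 1.162 = 3.148 km/s.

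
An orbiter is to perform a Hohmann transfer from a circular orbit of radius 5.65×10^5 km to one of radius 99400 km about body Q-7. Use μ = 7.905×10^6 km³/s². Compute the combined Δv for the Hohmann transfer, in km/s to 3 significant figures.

The Hohmann ellipse has a_t = (r₁ + r₂)/2 = 3.322×10^5 km.
Circular speed at r₁: v₁ = √(μ/r₁) = √(7.905×10^6/5.650×10^5) = 3.7405 km/s.
Transfer-orbit speed at r₁ (vis-viva): v_a = √[μ(2/r₁ − 1/a_t)] = 2.0461 km/s.
First burn Δv₁ = |v_a − v₁| = 1.6944 km/s.
Circular speed at r₂: v₂ = √(μ/r₂) = 8.91780 km/s.
Transfer-orbit speed at r₂: v_p = √[μ(2/r₂ − 1/a_t)] = 11.6301 km/s.
Second burn Δv₂ = |v₂ − v_p| = 2.7123 km/s.
Δv = Δv₁ + Δv₂ = 1.6944 + 2.7123 = 4.407 km/s.

Δv = 4.41 km/s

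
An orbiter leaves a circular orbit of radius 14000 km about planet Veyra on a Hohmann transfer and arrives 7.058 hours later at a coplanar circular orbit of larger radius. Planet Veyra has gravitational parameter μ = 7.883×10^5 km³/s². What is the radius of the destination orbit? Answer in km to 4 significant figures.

r₂ = 60440 km

Transfer time t = 7.058 hours = 25408.8 s, and t = π√(a_t³/μ).
So a_t = (μ t²/π²)^(1/3) = (7.883×10^5 × (25408.8)² / π²)^(1/3) = 37221 km.
Since a_t = (r₁ + r₂)/2, r₂ = 2a_t − r₁ = 2×37221 − 14000 = 60442 km.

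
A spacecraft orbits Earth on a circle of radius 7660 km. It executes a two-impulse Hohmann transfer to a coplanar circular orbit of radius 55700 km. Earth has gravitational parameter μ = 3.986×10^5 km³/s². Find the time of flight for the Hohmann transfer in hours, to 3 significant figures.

Transfer-ellipse semi-major axis a_t = (r₁ + r₂)/2 = (7660 + 55700)/2 = 31680 km.
Half the transfer-orbit period gives t = π√(a_t³/μ) = 28060 s.
Converting: 28060 s ÷ 3600 s/hour = 7.79 hours.

t = 7.79 hours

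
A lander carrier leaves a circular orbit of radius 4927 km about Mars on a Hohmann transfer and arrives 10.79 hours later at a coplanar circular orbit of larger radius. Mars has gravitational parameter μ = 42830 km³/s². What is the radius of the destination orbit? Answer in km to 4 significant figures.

r₂ = 32490 km

Transfer time t = 10.79 hours = 38844 s, and t = π√(a_t³/μ).
So a_t = (μ t²/π²)^(1/3) = (42830 × (38844)² / π²)^(1/3) = 18708 km.
Since a_t = (r₁ + r₂)/2, r₂ = 2a_t − r₁ = 2×18708 − 4927 = 32489 km.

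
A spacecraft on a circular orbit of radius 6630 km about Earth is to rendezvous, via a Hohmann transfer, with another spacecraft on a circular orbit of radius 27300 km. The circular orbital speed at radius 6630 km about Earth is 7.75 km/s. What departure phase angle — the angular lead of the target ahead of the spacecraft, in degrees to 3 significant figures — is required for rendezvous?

φ = 91.8°

From the circular-orbit relation v² = μ/r at r = 6630 km: μ = v²r = (7.75)² × 6630 = 3.98214×10^5 km³/s².
The Hohmann ellipse has a_t = (r₁ + r₂)/2 = 16965 km.
The half-period of the transfer ellipse is t = π√(a_t³/μ) = 11000 s.
Target angular speed ω₂ = √(μ/r₂³) = 1.399×10^-4 rad/s.
Angle swept by the target during transfer: ω₂·t = 1.539 rad = 88.18°.
Arrival is 180° from departure on the ellipse, so φ = 180° − 88.18° = 91.8°.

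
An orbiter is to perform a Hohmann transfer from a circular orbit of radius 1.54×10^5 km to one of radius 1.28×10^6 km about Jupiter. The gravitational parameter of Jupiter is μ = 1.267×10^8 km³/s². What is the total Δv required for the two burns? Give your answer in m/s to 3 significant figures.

The Hohmann ellipse has a_t = (r₁ + r₂)/2 = 7.170×10^5 km.
Circular speed at r₁: v₁ = √(μ/r₁) = √(1.267×10^8/1.540×10^5) = 28.683 km/s.
Transfer-orbit speed at r₁ (vis-viva): v_p = √[μ(2/r₁ − 1/a_t)] = 38.324 km/s.
First burn Δv₁ = |v_p − v₁| = 9.641 km/s.
Circular speed at r₂: v₂ = √(μ/r₂) = 9.949 km/s.
Transfer-orbit speed at r₂: v_a = √[μ(2/r₂ − 1/a_t)] = 4.611 km/s.
Second burn Δv₂ = |v₂ − v_a| = 5.338 km/s.
Δv = Δv₁ + Δv₂ = 9.641 + 5.338 = 14.98 km/s.

Δv = 15000 m/s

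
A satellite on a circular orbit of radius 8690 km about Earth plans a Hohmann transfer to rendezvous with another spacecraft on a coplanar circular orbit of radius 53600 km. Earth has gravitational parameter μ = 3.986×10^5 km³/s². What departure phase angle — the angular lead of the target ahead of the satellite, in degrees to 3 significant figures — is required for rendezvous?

φ = 100°

Transfer-ellipse semi-major axis a_t = (r₁ + r₂)/2 = (8690 + 53600)/2 = 31145 km.
The half-period of the transfer ellipse is t = π√(a_t³/μ) = 27350 s.
Target angular speed ω₂ = √(μ/r₂³) = 5.0877×10^-5 rad/s.
Angle swept by the target during transfer: ω₂·t = 1.3915 rad = 79.73°.
The satellite traverses 180° on the transfer ellipse, so the target must lead by 180° − 79.73° = 100°.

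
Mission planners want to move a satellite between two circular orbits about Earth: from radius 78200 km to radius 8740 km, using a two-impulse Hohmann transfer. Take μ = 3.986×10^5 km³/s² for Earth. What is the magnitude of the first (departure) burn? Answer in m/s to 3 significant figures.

Δv₁ = 1250 m/s

Semi-major axis of the transfer orbit: a_t = (78200 + 8740)/2 = 43470 km.
Circular speed at r = 78200 km: v_c = √(μ/r) = 2.2577 km/s.
Transfer-orbit speed at the same r (vis-viva, a = a_t): v_t = √[μ(2/r − 1/a_t)] = 1.0123 km/s.
Δv₁ = |v_t − v_c| = |1.0123 − 2.2577| = 1.245 km/s.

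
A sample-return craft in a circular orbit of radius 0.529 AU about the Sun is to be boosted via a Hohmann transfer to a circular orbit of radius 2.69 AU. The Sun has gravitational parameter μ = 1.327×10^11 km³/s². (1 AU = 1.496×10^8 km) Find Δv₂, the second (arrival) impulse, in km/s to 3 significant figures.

In km: r₁ = 0.529 × 1.496×10^8 = 7.91384×10^7 km; r₂ = 2.69 × 1.496×10^8 = 4.02424×10^8 km.
The Hohmann ellipse has a_t = (r₁ + r₂)/2 = 2.407812×10^8 km.
Circular speed at r = 4.02424×10^8 km: v_c = √(μ/r) = 18.159 km/s.
Vis-viva on the transfer ellipse at r = 4.02424×10^8 km gives v_t = √[μ(2/r − 1/a_t)] = 10.411 km/s.
Δv₂ = |v_t − v_c| = |10.411 − 18.159| = 7.748 km/s.

Δv₂ = 7.75 km/s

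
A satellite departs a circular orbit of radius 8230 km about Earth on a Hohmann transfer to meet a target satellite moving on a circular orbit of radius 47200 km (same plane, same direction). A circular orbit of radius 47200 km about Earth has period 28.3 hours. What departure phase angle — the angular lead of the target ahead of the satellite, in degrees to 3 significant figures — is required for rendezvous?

φ = 99.0°

From Kepler's third law T² = 4π²r³/μ at r = 47200 km, T = 28.3 hours = 28.3 × 3600 s = 1.0188×10^5 s: μ = 4π²r³/T² = 3.99952×10^5 km³/s².
Semi-major axis of the transfer orbit: a_t = (8230 + 47200)/2 = 27715 km.
The half-period of the transfer ellipse is t = π√(a_t³/μ) = 22920 s.
Target angular speed ω₂ = √(μ/r₂³) = 6.167×10^-5 rad/s.
Angle swept by the target during transfer: ω₂·t = 1.4135 rad = 80.99°.
The satellite traverses 180° on the transfer ellipse, so the target must lead by 180° − 80.99° = 99.0°.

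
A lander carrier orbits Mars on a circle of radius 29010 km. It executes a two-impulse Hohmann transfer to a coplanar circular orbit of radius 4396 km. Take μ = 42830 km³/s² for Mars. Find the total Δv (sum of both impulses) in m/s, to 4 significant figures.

Δv = 1584 m/s

Semi-major axis of the transfer orbit: a_t = (29010 + 4396)/2 = 16703 km.
At r₁ the circular-orbit speed is v₁ = √(μ/r₁) = 1.215 km/s.
On the transfer ellipse at r₁, v² = μ(2/r − 1/a) gives v_a = √[μ(2/r₁ − 1/a_t)] = 0.6233 km/s.
First burn Δv₁ = |v_a − v₁| = 0.5917 km/s.
At r₂, v₂ = √(μ/r₂) = 3.1214 km/s.
Transfer-orbit speed at r₂: v_p = √[μ(2/r₂ − 1/a_t)] = 4.1136 km/s.
Second burn Δv₂ = |v₂ − v_p| = 0.9922 km/s.
Total Δv = Δv₁ + Δv₂ = 1.584 km/s.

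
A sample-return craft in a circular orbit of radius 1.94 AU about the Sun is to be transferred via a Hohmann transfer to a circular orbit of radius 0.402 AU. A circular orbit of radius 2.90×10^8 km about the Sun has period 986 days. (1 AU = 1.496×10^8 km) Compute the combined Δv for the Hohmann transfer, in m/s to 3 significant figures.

From Kepler's third law T² = 4π²r³/μ at r = 2.90×10^8 km, T = 986 days = 986 × 86400 s = 8.51904×10^7 s: μ = 4π²r³/T² = 1.32670×10^11 km³/s².
In km: r₁ = 1.94 × 1.496×10^8 = 2.90224×10^8 km; r₂ = 0.402 × 1.496×10^8 = 6.01392×10^7 km.
Transfer-ellipse semi-major axis a_t = (r₁ + r₂)/2 = (2.90224×10^8 + 6.01392×10^7)/2 = 1.751816×10^8 km.
At r₁ the circular-orbit speed is v₁ = √(μ/r₁) = 21.3806 km/s.
On the transfer ellipse at r₁, v² = μ(2/r − 1/a) gives v_a = √[μ(2/r₁ − 1/a_t)] = 12.5272 km/s.
First burn Δv₁ = |v_a − v₁| = 8.853 km/s.
At r₂, v₂ = √(μ/r₂) = 46.969 km/s.
Transfer-orbit speed at r₂: v_p = √[μ(2/r₂ − 1/a_t)] = 60.455 km/s.
Second burn Δv₂ = |v₂ − v_p| = 13.49 km/s.
Total Δv = Δv₁ + Δv₂ = 22.34 km/s.

Δv = 22300 m/s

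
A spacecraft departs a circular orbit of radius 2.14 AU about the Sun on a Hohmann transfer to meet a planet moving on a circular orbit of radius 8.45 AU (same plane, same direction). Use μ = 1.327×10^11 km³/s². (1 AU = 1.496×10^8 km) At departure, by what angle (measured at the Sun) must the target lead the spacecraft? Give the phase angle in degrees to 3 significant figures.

φ = 90.7°

In km: r₁ = 2.14 × 1.496×10^8 = 3.20144×10^8 km; r₂ = 8.45 × 1.496×10^8 = 1.26412×10^9 km.
The Hohmann ellipse has a_t = (r₁ + r₂)/2 = 7.92132×10^8 km.
The half-period of the transfer ellipse is t = π√(a_t³/μ) = 1.9227×10^8 s.
Target angular speed ω₂ = √(μ/r₂³) = 8.1050×10^-9 rad/s.
Angle swept by the target during transfer: ω₂·t = 1.55835 rad = 89.29°.
Arrival is 180° from departure on the ellipse, so φ = 180° − 89.29° = 90.7°.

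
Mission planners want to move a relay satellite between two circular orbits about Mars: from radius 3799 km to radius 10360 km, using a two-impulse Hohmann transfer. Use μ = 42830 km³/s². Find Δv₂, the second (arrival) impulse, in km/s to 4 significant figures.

Δv₂ = 0.5438 km/s

The Hohmann ellipse has a_t = (r₁ + r₂)/2 = 7079.5 km.
On the circular orbit at r = 10360 km, v_c = √(μ/r) = 2.0333 km/s.
Transfer-orbit speed at the same r (vis-viva, a = a_t): v_t = √[μ(2/r − 1/a_t)] = 1.4895 km/s.
Δv₂ = |v_t − v_c| = |1.4895 − 2.0333| = 0.5438 km/s.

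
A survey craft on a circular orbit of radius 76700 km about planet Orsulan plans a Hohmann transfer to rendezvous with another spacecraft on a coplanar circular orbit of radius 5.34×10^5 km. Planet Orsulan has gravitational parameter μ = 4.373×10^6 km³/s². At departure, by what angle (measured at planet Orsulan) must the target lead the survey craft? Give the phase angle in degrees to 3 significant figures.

Transfer-ellipse semi-major axis a_t = (r₁ + r₂)/2 = (76700 + 5.340×10^5)/2 = 3.0535×10^5 km.
Transfer time t = π√(a_t³/μ) = 2.5349×10^5 s.
The target's mean motion on its circular orbit is ω₂ = √(μ/r₂³) = 5.3589×10^-6 rad/s.
Angle swept by the target during transfer: ω₂·t = 1.3584 rad = 77.83°.
The survey craft traverses 180° on the transfer ellipse, so the target must lead by 180° − 77.83° = 102°.

φ = 102°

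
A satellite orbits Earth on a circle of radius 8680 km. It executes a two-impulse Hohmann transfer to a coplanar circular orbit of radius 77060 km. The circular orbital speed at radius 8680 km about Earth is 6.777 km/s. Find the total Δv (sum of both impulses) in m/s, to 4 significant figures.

From the circular-orbit relation v² = μ/r at r = 8680 km: μ = v²r = (6.777)² × 8680 = 3.98653×10^5 km³/s².
The Hohmann ellipse has a_t = (r₁ + r₂)/2 = 42870 km.
Circular speed at r₁: v₁ = √(μ/r₁) = √(3.98653×10^5/8680) = 6.777 km/s.
On the transfer ellipse at r₁, vis-viva gives v_p = √[μ(2/r₁ − 1/a_t)] = 9.086 km/s.
First burn Δv₁ = |v_p − v₁| = 2.309 km/s.
At r₂, v₂ = √(μ/r₂) = 2.274 km/s.
Transfer-orbit speed at r₂: v_a = √[μ(2/r₂ − 1/a_t)] = 1.023 km/s.
Second burn Δv₂ = |v₂ − v_a| = 1.251 km/s.
Total Δv = Δv₁ + Δv₂ = 3.560 km/s.

Δv = 3560 m/s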